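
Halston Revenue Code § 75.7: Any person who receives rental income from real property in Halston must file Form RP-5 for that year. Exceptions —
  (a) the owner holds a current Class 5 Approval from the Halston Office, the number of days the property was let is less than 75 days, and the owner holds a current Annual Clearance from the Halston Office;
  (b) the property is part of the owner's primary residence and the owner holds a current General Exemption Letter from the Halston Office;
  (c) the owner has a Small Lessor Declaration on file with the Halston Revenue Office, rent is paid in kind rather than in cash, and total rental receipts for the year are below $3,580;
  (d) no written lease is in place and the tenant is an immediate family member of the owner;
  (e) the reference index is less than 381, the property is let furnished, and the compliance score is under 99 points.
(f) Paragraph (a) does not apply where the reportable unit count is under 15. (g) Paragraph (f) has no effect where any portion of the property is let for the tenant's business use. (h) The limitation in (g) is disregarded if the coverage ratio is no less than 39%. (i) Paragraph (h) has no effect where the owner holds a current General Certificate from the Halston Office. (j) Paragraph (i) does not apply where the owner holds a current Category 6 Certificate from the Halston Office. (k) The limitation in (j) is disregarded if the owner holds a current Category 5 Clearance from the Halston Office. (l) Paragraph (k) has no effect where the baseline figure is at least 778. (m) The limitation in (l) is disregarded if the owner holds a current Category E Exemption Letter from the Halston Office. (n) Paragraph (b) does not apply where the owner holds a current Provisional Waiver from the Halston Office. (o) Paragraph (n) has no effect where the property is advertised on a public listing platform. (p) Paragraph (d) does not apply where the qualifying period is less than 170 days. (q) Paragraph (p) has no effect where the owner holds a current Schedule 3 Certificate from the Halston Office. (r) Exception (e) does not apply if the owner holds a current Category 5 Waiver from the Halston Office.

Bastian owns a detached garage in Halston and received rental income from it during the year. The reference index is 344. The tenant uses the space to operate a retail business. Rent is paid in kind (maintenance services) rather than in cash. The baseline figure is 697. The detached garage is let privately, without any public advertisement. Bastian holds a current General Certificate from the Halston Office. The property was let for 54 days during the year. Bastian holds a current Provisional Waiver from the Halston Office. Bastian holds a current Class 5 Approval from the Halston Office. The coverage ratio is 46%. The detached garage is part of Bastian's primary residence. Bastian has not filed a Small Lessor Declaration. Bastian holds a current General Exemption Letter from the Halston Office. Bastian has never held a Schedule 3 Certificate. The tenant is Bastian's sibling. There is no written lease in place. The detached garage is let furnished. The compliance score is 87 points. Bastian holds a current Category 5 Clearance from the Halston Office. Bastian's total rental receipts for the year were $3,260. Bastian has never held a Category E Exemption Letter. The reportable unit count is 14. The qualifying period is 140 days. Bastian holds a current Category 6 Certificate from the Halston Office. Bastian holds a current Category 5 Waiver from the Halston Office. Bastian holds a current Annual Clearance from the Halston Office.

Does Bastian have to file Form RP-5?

Exception (a)'s conditions are all satisfied: a current Class 5 Approval is held; the number of days the property was let is 54 days, less than the 75 days limit; a current Annual Clearance is held. Under paragraphs (f)–(m): (f) applies (the reportable unit count is 14, under the 15 limit), but is displaced by (g): (g) applies — the space is let for business use. (h) is triggered (the coverage ratio is 46%, meeting the 39% threshold), but is set aside by (i): (i) is engaged — a current General Certificate is held. (j) would limit (i) — a current Category 6 Certificate is held — but (k) sets (j) aside: (k) applies — a current Category 5 Clearance is held. (l) is not triggered (the baseline figure is 697, short of 778), so (k) stands. (a) remains available.
Exception (b) is satisfied on its face — the detached garage is part of the primary residence; a current General Exemption Letter is held. But: (n) operates — a current Provisional Waiver is held. (o) is not triggered (the property is let privately without advertisement), so (n) stands. So (b) is unavailable.
Exception (c) does not apply: no Small Lessor Declaration is on file.
All of (d)'s requirements are met (there is no written lease; the tenant is an immediate family member). But applying paragraphs (p)–(q): (p) operates against (d): the qualifying period is 140 days, less than the 170 days limit. (q) does not operate here (the Schedule 3 Certificate is not current), so (p) stands. (d) is therefore removed.
Exception (e)'s conditions are all satisfied: the reference index is 344, less than the 381 limit; the property is let furnished; the compliance score is 87 points, under the 99 points limit. However, paragraph (r) must be considered: (r) is triggered — a current Category 5 Waiver is held. (e) is therefore removed.

No — exception (a) applies; Bastian is not required to file Form RP-5.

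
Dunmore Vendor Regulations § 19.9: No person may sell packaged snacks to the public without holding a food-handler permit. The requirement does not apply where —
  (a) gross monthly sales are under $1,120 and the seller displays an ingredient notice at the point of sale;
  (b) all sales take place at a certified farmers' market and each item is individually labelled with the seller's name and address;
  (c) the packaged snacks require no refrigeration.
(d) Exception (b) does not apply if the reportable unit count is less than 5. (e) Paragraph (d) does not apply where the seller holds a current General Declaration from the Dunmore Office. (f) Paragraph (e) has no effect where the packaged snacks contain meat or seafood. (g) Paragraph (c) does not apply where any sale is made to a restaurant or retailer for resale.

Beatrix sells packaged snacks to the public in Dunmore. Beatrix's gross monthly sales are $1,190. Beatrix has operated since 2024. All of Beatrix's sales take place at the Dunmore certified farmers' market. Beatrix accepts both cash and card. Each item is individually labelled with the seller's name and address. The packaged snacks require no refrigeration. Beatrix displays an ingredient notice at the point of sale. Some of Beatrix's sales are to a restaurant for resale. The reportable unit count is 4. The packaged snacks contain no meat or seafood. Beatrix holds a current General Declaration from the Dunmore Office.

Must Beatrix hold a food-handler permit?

Exception (a) requires that gross monthly sales are under $1,120; but gross monthly sales are $1,190, not under $1,120, so (a) is unavailable.
Exception (b) is satisfied on its face — all sales are at a certified farmers' market; items are individually labelled. Under paragraphs (d)–(f): (d) applies (the reportable unit count is 4, less than the 5 limit), but yields to (e): (e) operates against (d): a current General Declaration is held. (f), which would lift (e), does not operate here — the packaged snacks contain no meat or seafood. Exception (b) stands.
All of (c)'s requirements are met (the packaged snacks are shelf-stable). But: (g) is engaged — some sales are to a restaurant for resale. (c) is therefore removed.

No — exception (b) applies; Beatrix is not required to hold a food-handler permit.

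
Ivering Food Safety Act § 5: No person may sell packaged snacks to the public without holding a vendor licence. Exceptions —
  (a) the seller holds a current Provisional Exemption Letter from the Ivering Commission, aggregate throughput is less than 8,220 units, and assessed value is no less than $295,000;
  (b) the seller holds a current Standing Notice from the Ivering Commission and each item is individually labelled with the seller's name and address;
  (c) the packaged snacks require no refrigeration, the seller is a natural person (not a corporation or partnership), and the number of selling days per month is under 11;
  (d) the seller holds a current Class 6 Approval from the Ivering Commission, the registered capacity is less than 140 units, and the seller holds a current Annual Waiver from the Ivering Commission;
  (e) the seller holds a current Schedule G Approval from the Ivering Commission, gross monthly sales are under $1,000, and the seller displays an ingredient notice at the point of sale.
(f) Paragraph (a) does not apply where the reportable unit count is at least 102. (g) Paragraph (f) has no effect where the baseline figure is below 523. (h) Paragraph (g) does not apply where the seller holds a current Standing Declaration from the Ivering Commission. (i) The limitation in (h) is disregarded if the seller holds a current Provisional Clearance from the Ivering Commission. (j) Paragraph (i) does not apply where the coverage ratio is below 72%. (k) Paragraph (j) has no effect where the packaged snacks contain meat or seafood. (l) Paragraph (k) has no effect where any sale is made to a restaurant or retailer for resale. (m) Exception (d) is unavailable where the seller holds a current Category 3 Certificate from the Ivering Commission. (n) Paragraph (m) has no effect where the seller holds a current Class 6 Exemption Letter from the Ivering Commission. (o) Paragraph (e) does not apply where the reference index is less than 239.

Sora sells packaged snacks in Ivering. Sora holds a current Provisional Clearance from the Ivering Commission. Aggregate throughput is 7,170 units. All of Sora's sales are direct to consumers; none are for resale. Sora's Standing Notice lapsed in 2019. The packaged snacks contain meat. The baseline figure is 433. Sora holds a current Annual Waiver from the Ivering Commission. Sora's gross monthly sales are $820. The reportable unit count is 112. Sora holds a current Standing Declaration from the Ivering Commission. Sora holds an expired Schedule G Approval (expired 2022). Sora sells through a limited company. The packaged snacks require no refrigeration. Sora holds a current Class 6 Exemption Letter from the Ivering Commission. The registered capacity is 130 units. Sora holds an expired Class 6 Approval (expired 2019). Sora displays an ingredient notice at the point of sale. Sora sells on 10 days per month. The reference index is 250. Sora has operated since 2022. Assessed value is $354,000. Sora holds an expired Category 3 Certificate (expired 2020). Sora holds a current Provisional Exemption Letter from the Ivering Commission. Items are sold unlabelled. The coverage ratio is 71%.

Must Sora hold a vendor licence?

All of (a)'s requirements are met (a current Provisional Exemption Letter is held; aggregate throughput is 7,170 units, less than the 8,220 units limit; assessed value is $354,000, meeting the $295,000 threshold). As to paragraphs (f)–(l): (f) would limit (a) — the reportable unit count is 112, meeting the 102 threshold — but (g) sets (f) aside: (g) is engaged — the baseline figure is 433, below the 523 limit. (h) would limit (g) — a current Standing Declaration is held — but (i) sets (h) aside: (i) applies — a current Provisional Clearance is held. (j) would limit (i) — the coverage ratio is 71%, below the 72% limit — but (k) sets (j) aside: (k) operates against (j): the packaged snacks contain meat. (l), which would lift (k), does not operate here — no sales are for resale. So (a) applies.
Exception (b) fails — there is no Standing Notice in force.
Exception (c) requires that the seller is a natural person (not a corporation or partnership); but the seller operates through a limited company, so (c) is unavailable.
Exception (d) requires that the seller holds a current Class 6 Approval from the Ivering Commission; but there is no Class 6 Approval in force, so (d) is unavailable.
Exception (e) requires that the seller holds a current Schedule G Approval from the Ivering Commission; but there is no Schedule G Approval in force, so (e) is unavailable.

No — exception (a) applies; Sora is not required to hold a vendor licence.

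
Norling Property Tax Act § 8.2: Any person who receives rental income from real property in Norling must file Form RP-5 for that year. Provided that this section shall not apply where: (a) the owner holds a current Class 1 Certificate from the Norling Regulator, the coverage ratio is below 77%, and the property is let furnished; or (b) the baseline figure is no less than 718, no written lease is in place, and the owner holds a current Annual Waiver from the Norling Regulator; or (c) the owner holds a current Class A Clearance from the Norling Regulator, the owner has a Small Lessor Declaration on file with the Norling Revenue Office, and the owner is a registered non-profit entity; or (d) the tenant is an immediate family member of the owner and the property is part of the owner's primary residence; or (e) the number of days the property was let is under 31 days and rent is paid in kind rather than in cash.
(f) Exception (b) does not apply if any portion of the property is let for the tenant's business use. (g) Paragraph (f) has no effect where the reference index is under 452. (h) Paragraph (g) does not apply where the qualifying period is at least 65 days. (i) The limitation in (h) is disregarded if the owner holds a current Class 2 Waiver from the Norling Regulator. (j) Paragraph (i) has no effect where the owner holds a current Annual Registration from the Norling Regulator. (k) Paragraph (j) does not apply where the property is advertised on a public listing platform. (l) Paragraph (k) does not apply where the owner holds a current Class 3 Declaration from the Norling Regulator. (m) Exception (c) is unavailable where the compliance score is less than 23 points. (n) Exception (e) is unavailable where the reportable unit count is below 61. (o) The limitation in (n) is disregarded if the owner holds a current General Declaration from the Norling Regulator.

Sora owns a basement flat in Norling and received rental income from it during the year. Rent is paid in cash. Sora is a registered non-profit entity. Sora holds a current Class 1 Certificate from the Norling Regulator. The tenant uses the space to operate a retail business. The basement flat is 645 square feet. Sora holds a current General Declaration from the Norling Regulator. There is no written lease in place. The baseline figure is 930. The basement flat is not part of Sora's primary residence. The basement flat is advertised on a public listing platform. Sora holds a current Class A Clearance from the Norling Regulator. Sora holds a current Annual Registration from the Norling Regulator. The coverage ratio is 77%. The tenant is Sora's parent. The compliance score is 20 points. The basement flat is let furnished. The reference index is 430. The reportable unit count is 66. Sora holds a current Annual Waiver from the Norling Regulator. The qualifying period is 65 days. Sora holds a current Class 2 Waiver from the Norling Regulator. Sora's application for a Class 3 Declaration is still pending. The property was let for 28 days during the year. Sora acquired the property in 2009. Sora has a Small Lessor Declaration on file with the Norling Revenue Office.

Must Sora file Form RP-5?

Exception (a) requires that the coverage ratio is below 77%; but the coverage ratio is 77%, not below 77%, so (a) is unavailable.
Exception (b) is satisfied on its face — the baseline figure is 930, meeting the 718 threshold; there is no written lease; a current Annual Waiver is held. Applying paragraphs (f)–(l): (f) is triggered (the space is let for business use), but is displaced by (g): (g) applies — the reference index is 430, under the 452 limit. (h) operates (the qualifying period is 65 days, meeting the 65 days threshold), but is displaced by (i): (i) operates against (h): a current Class 2 Waiver is held. (j) would limit (i) — a current Annual Registration is held — but (k) sets (j) aside: (k) applies — the property is publicly advertised. (l) does not operate here (no current Class 3 Declaration is held), so (k) stands. Exception (b) stands.
Exception (c)'s conditions are all satisfied: a current Class A Clearance is held; a Small Lessor Declaration is on file; Sora is a registered non-profit. However, paragraph (m) must be considered: (m) applies — the compliance score is 20 points, less than the 23 points limit. Exception (c) does not apply.
Exception (d) fails — the basement flat is not part of the primary residence.
Exception (e) requires that rent is paid in kind rather than in cash; but rent is paid in cash, so (e) is unavailable.

No — exception (b) applies; Sora is not required to file Form RP-5.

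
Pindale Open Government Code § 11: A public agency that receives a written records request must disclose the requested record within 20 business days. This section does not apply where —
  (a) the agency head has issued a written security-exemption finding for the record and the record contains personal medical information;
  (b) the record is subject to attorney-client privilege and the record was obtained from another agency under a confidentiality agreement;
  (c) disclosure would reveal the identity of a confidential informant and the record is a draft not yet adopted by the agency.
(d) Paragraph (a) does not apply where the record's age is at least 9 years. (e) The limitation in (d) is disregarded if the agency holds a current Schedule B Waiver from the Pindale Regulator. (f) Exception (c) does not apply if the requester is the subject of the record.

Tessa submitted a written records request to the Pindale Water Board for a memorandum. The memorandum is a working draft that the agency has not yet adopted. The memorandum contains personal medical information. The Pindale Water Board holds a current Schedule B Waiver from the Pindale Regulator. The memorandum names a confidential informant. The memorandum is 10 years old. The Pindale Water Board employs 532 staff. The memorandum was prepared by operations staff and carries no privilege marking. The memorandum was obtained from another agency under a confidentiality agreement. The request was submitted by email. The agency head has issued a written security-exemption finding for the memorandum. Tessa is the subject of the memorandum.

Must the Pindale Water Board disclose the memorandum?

Exception (a)'s conditions are all satisfied: a written security-exemption finding has been issued; the memorandum contains personal medical information. Under paragraphs (d)–(e): (d) would limit (a) — the record's age is 10 years, meeting the 9 years threshold — but (e) sets (d) aside: (e) operates — a current Schedule B Waiver is held. So (a) applies.
Exception (b) fails — the memorandum carries no privilege marking.
Exception (c)'s conditions are all satisfied: the memorandum names a confidential informant; the memorandum is an unadopted draft. However, paragraph (f) must be considered: (f) operates against (c): Tessa is the subject of the memorandum. So (c) is unavailable.

No — exception (a) applies; the Pindale Water Board is not required to disclose the memorandum.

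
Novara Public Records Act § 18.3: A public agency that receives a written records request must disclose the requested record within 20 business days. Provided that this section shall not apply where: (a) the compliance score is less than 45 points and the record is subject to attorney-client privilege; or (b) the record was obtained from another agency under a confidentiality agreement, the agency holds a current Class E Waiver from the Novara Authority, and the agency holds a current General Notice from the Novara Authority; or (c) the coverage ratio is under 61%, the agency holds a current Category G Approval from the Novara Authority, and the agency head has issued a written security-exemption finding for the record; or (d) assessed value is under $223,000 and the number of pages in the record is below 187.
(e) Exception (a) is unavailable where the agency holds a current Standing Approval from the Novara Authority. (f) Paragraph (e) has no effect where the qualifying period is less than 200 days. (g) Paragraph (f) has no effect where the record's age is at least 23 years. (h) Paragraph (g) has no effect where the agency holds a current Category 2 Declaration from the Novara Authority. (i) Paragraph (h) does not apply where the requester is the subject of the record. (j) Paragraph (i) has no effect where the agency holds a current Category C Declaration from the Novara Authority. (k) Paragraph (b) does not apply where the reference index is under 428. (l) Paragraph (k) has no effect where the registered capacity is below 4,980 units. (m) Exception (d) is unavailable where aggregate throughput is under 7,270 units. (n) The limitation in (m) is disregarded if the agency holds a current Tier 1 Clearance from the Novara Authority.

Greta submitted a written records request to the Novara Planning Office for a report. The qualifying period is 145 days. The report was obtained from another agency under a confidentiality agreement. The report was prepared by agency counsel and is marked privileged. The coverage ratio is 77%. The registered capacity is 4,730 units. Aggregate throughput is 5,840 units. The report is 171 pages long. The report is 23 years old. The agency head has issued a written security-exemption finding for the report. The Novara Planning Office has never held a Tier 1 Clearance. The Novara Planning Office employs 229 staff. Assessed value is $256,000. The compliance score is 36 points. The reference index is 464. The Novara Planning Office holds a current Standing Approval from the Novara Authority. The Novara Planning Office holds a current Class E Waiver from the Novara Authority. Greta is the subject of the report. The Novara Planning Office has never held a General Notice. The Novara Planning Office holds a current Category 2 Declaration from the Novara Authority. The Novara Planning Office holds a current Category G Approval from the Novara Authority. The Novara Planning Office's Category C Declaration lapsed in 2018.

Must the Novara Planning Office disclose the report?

Yes — the Novara Planning Office must disclose the report.

Exception (a) is satisfied on its face — the compliance score is 36 points, less than the 45 points limit; the report is privileged. But: (e) operates against (a): a current Standing Approval is held. (f) would limit (e) — the qualifying period is 145 days, less than the 200 days limit — but (g) sets (f) aside: (g) operates against (f): the record's age is 23 years, meeting the 23 years threshold. (h) operates (a current Category 2 Declaration is held), but yields to (i): (i) applies — Greta is the subject of the report. (j), which would lift (i), is not triggered — the Category C Declaration is not current. Exception (a) does not apply.
Exception (b) requires that the agency holds a current General Notice from the Novara Authority; but no current General Notice is held, so (b) is unavailable.
Exception (c) does not apply: the coverage ratio is 77%, not under 61%.
Exception (d) does not apply: assessed value is $256,000, not under $223,000.
None of the exceptions is available; § 18.3 applies in full.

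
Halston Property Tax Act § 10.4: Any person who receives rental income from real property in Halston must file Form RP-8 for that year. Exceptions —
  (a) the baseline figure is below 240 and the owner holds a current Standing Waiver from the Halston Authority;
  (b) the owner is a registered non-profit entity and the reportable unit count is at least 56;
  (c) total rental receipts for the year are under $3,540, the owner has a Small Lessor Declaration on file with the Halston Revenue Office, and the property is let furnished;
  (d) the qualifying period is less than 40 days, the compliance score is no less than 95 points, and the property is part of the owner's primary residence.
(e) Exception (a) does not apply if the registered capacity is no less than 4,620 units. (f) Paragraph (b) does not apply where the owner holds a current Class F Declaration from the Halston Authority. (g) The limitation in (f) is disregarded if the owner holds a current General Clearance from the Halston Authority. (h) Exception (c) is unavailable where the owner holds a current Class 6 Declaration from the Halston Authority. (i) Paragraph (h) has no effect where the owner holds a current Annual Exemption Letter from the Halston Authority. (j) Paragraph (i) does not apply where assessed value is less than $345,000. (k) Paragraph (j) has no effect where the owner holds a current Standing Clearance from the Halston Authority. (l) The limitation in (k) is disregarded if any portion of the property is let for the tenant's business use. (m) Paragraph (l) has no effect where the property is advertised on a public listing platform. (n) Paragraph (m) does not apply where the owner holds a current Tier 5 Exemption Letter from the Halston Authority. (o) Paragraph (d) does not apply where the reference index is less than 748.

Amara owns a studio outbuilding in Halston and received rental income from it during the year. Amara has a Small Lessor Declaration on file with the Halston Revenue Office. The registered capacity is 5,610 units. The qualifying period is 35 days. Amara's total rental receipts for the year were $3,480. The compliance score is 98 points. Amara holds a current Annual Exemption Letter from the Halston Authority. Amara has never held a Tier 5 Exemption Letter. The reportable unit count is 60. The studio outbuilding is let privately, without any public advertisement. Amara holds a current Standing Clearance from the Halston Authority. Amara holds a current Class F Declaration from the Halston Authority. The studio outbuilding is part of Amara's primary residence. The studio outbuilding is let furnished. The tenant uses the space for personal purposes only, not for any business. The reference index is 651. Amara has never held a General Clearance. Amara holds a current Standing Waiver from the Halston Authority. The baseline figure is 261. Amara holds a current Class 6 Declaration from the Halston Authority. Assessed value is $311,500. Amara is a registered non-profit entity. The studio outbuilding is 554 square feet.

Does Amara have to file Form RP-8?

Exception (a) requires that the baseline figure is below 240; but the baseline figure is 261, not below 240, so (a) is unavailable.
All of (b)'s requirements are met (Amara is a registered non-profit; the reportable unit count is 60, meeting the 56 threshold). However, paragraphs (f)–(g) must be considered: (f) operates against (b): a current Class F Declaration is held. (g) is not triggered (no current General Clearance is held), so (f) stands. (b) is therefore removed.
Exception (c)'s conditions are all satisfied: total rental receipts for the year are $3,480, under the $3,540 limit; a Small Lessor Declaration is on file; the property is let furnished. Applying paragraphs (h)–(n): (h) would limit (c) — a current Class 6 Declaration is held — but (i) sets (h) aside: (i) operates against (h): a current Annual Exemption Letter is held. (j) is triggered (assessed value is $311,500, less than the $345,000 limit), but is itself disapplied by (k): (k) operates against (j): a current Standing Clearance is held. (l) is not triggered (the space is used for personal purposes only), so (k) stands. So (c) applies.
Exception (d) is satisfied on its face — the qualifying period is 35 days, less than the 40 days limit; the compliance score is 98 points, meeting the 95 points threshold; the studio outbuilding is part of the primary residence. However, paragraph (o) must be considered: (o) operates against (d): the reference index is 651, less than the 748 limit. Exception (d) does not apply.

No — exception (c) applies; Amara is not required to file Form RP-8.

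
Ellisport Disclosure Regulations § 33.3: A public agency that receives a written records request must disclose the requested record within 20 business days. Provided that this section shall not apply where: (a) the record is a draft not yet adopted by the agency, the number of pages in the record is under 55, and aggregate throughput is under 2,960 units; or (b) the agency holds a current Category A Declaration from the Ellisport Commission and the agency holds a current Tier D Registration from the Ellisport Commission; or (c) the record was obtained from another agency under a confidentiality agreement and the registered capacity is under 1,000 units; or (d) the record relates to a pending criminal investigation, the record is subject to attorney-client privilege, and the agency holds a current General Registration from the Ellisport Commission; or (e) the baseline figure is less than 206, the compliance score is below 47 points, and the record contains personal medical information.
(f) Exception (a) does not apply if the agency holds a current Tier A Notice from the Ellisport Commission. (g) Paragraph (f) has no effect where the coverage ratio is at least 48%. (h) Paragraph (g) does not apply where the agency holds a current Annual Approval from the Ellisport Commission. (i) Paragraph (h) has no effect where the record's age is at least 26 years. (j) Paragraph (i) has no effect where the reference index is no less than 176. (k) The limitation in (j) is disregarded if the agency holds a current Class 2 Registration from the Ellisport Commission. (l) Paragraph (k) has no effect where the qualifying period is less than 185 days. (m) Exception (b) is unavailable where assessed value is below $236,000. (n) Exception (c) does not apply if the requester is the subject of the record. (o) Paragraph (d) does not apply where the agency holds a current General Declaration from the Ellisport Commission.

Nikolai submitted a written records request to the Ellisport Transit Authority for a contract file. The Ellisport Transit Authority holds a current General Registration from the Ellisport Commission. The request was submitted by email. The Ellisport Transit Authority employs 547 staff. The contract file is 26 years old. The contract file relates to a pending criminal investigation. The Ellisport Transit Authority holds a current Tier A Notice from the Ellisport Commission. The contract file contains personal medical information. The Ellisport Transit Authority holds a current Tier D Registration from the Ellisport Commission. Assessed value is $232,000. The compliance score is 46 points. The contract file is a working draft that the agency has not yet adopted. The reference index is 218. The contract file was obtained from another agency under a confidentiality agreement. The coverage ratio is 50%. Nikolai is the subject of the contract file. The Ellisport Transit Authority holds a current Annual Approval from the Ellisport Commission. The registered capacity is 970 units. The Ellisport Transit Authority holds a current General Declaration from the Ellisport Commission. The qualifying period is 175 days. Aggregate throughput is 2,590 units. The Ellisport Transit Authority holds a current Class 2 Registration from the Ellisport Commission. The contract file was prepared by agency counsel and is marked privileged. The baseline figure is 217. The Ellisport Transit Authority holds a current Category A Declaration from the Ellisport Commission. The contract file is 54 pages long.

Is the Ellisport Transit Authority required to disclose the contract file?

Exception (a)'s conditions are all satisfied: the contract file is an unadopted draft; the number of pages in the record is 54, under the 55 limit; aggregate throughput is 2,590 units, under the 2,960 units limit. Turning to paragraphs (f)–(l): (f) applies — a current Tier A Notice is held. (g) would limit (f) — the coverage ratio is 50%, meeting the 48% threshold — but (h) sets (g) aside: (h) is engaged — a current Annual Approval is held. (i) would limit (h) — the record's age is 26 years, meeting the 26 years threshold — but (j) sets (i) aside: (j) is engaged — the reference index is 218, meeting the 176 threshold. (k) operates (a current Class 2 Registration is held), but yields to (l): (l) applies — the qualifying period is 175 days, less than the 185 days limit. (a) is therefore removed.
Exception (b): a current Category A Declaration is held; a current Tier D Registration is held — every condition holds. But: (m) operates against (b): assessed value is $232,000, below the $236,000 limit. So (b) is unavailable.
Exception (c) is satisfied on its face — the contract file was obtained under a confidentiality agreement; the registered capacity is 970 units, under the 1,000 units limit. But: (n) is triggered — Nikolai is the subject of the contract file. So (c) is unavailable.
All of (d)'s requirements are met (the contract file relates to a pending investigation; the contract file is privileged; a current General Registration is held). But applying paragraph (o): (o) applies — a current General Declaration is held. (d) is therefore removed.
Exception (e) does not apply: the baseline figure is 217, not less than 206.
Every exception is unavailable, so the rule governs.

Yes — the Ellisport Transit Authority must disclose the contract file.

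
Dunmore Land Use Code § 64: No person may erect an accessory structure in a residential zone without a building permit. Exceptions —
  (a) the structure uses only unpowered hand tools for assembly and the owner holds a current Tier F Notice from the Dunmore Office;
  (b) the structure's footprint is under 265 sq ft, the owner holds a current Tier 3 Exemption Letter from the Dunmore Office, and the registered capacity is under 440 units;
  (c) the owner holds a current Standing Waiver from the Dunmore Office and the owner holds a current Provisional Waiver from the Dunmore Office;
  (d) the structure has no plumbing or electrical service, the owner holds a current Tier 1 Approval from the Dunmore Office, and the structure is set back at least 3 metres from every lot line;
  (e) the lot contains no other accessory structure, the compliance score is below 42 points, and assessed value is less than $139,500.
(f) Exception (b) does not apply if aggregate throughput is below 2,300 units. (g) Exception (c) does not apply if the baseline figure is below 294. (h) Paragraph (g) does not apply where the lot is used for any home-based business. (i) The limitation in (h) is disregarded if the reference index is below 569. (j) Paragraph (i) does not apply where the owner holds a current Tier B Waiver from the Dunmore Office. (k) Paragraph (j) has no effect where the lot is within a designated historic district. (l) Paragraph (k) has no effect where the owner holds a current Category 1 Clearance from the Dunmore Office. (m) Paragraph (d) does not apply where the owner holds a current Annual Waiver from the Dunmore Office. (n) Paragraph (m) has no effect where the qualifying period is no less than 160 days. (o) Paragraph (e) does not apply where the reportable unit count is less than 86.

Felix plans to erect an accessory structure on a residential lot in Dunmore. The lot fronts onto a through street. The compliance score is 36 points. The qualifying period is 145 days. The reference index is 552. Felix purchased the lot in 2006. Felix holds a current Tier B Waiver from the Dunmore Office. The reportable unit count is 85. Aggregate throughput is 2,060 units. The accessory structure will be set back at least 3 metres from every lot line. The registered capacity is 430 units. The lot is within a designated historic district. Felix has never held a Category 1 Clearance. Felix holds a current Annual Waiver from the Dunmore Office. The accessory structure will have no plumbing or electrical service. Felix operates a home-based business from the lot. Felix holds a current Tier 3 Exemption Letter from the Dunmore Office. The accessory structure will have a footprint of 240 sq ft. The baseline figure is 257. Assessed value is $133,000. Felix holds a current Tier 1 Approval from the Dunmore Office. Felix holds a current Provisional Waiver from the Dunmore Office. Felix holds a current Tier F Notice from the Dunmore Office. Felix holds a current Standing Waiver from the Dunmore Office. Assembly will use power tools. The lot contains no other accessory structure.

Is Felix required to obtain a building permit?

Yes — Felix must obtain a building permit.

Exception (a) fails — assembly uses power tools.
Exception (b) is satisfied on its face — the structure's footprint is 240 sq ft, under the 265 sq ft limit; a current Tier 3 Exemption Letter is held; the registered capacity is 430 units, under the 440 units limit. But: (f) applies — aggregate throughput is 2,060 units, below the 2,300 units limit. (b) is therefore removed.
All of (c)'s requirements are met (a current Standing Waiver is held; a current Provisional Waiver is held). But: (g) is engaged — the baseline figure is 257, below the 294 limit. (h) would limit (g) — a home-based business operates on the lot — but (i) sets (h) aside: (i) operates against (h): the reference index is 552, below the 569 limit. (j) would limit (i) — a current Tier B Waiver is held — but (k) sets (j) aside: (k) operates against (j): the lot is in a historic district. (l) does not operate here (the Category 1 Clearance is not current), so (k) stands. So (c) is unavailable.
Exception (d): there is no plumbing or electrical service; a current Tier 1 Approval is held; the setback is at least 3 m on every side — every condition holds. But: (m) operates against (d): a current Annual Waiver is held. (n) is not engaged (the qualifying period is 145 days, short of 160 days), so (m) stands. Exception (d) does not apply.
All of (e)'s requirements are met (the lot has no other accessory structure; the compliance score is 36 points, below the 42 points limit; assessed value is $133,000, less than the $139,500 limit). But: (o) is engaged — the reportable unit count is 85, less than the 86 limit. Exception (e) does not apply.
No exception displaces § 64.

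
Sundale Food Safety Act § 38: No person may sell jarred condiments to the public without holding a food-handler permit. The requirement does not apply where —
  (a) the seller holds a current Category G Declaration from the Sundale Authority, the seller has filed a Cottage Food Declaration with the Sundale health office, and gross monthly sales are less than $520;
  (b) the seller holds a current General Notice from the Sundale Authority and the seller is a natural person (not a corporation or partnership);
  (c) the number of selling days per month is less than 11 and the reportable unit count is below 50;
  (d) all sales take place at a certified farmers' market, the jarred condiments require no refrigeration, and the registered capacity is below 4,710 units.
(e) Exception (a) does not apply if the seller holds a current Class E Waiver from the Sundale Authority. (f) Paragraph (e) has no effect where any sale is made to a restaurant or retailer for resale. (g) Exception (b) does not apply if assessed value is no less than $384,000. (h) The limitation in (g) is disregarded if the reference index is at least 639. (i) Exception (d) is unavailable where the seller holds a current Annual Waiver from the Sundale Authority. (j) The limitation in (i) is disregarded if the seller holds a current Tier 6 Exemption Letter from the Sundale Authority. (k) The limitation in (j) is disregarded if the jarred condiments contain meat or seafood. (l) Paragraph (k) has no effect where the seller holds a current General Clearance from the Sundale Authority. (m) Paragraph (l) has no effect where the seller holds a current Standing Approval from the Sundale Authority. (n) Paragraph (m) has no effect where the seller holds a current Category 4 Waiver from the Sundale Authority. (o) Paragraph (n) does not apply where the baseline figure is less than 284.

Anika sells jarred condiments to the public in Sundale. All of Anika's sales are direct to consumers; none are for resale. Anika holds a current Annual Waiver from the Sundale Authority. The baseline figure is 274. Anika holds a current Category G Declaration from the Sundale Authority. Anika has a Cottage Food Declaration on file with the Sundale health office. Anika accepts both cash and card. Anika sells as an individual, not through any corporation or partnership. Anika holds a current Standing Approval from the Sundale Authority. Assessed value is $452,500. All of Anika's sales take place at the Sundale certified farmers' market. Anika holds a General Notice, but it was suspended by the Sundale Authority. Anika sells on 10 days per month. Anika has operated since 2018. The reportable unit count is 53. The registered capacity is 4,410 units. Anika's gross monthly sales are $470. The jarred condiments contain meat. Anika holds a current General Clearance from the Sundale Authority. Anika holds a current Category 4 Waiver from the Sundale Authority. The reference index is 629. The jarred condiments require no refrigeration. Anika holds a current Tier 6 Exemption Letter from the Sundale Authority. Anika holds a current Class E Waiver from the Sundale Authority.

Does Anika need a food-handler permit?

Yes — Anika must hold a food-handler permit.

Exception (a)'s conditions are all satisfied: a current Category G Declaration is held; a Cottage Food Declaration is on file; gross monthly sales are $470, less than the $520 limit. However, paragraphs (e)–(f) must be considered: (e) is triggered — a current Class E Waiver is held. (f) does not operate here (no sales are for resale), so (e) stands. So (a) is unavailable.
Exception (b) fails — there is no General Notice in force.
Exception (c) does not apply: the reportable unit count is 53, not below 50.
All of (d)'s requirements are met (all sales are at a certified farmers' market; the jarred condiments are shelf-stable; the registered capacity is 4,410 units, below the 4,710 units limit). But: (i) is triggered — a current Annual Waiver is held. (j) would limit (i) — a current Tier 6 Exemption Letter is held — but (k) sets (j) aside: (k) operates against (j): the jarred condiments contain meat. (l) applies (a current General Clearance is held), but is set aside by (m): (m) is triggered — a current Standing Approval is held. (n) is triggered (a current Category 4 Waiver is held), but is overridden by (o): (o) operates — the baseline figure is 274, less than the 284 limit. Exception (d) does not apply.
Every exception is unavailable, so the rule governs.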